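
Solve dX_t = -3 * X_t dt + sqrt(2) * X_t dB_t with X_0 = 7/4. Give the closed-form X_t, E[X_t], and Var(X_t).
X_t = 7/4 * exp((-4) t + (sqrt(2)) B_t); E[X_t] = 7*exp(-3*t)/4; Var(X_t) = (49*exp(2*t) - 49)*exp(-6*t)/16

For GBM dX = mu X dt + sigma X dB with X_0 = x_0, apply Itô to Y = log X: dY = (mu - sigma^2/2) dt + sigma dB, so Y_t = log(x_0) + (mu - sigma^2/2) t + sigma B_t and hence X_t = x_0 * exp((mu - sigma^2/2) t + sigma B_t).
With mu = -3, sigma = sqrt(2), x_0 = 7/4, this gives:
  X_t = 7/4 * exp((-4) * t + (sqrt(2)) * B_t).
Since sigma*B_t ~ Normal(0, sigma^2 t), E[exp(sigma*B_t)] = exp(sigma^2 t / 2); so E[X_t] = x_0 * exp((mu - sigma^2/2) t) * exp(sigma^2 t / 2) = x_0 * exp(mu t) = 7*exp(-3*t)/4.
Var(X_t) = E[X_t^2] - (E[X_t])^2 = x_0^2 * exp(2 mu t) * (exp(sigma^2 t) - 1) = (49*exp(2*t) - 49)*exp(-6*t)/16.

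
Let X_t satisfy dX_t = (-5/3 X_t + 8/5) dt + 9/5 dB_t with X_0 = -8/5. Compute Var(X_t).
Var(X_t) = 243/250 - 243*exp(-10*t/3)/250

The variance V(t) = Var(X_t) satisfies V'(t) = 2 a V(t) + c^2 with V(0) = 0 (drift coefficient is linear in X, diffusion is constant). With a = -5/3, c = 9/5, the solution is
  V(t) = (c^2 / (2 a)) * (exp(2 a t) - 1)
       = ((9/5)^2 / (2*(-5/3))) * (exp((-10/3) t) - 1)
       = 243/250 - 243*exp(-10*t/3)/250.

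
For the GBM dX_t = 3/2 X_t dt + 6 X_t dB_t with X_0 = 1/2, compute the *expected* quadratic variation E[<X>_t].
E[<X>_t] = 3*exp(39*t)/13 - 3/13

<X>_t = int_0^t (6 * X_s)^2 ds. Taking expectation inside the integral: E[<X>_t] = 6^2 * int_0^t E[X_s^2] ds. For GBM, E[X_s^2] = x_0^2 * exp((2 mu + sigma^2) s). Integrating:
  E[<X>_t] = 6^2 * (1/2)^2 * (exp((2*(3/2) + 6^2) t) - 1) / (2*(3/2) + 6^2)
           = 6^2 * (1/2)^2 * (exp(39 t) - 1) / 39 = 3*exp(39*t)/13 - 3/13.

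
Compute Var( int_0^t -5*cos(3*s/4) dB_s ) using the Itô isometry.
Var = 25*t/2 + 25*sin(3*t/2)/3

The Itô integral of a deterministic integrand f(s) has mean 0 because each increment f(s) * (B_{s+ds} - B_s) has mean 0. By the Itô isometry:
  Var( int_0^t f(s) dB_s ) = E[ (int_0^t f(s) dB_s)^2 ] = int_0^t f(s)^2 ds.
Here f(s) = -5*cos(3*s/4), so f(s)^2 = 25*cos(3*s/4)^2. Integrate:
  int_0^t (25*cos(3*s/4)^2) ds = 25*t/2 + 25*sin(3*t/2)/3.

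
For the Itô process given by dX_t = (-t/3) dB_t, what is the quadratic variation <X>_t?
<X>_t = t^3/27

For an Itô process dX_t = a(t) dt + b(t) dB_t, the quadratic variation is <X>_t = int_0^t b(s)^2 ds (the drift term does not contribute). Here b(s) = -s/3, so
  b(s)^2 = s^2/9.
Integrating from 0 to t:
  <X>_t = int_0^t (s^2/9) ds = t^3/27.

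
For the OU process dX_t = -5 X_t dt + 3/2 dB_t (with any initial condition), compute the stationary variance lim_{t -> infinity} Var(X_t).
lim Var(X_t) = 9/40

The OU SDE dX = -theta X dt + sigma dB admits the integrating factor exp(theta t): d(exp(theta t) X_t) = sigma exp(theta t) dB_t. Integrating from 0 to t gives X_t = x_0 * exp(-theta t) + sigma * int_0^t exp(-theta (t-s)) dB_s for any initial x_0. The Itô integral has variance (by the Itô isometry) sigma^2 * int_0^t exp(-2 theta (t - s)) ds = sigma^2 * (1 - exp(-2 theta t)) / (2 theta), independent of x_0.
With theta = 5, sigma = 3/2:
  Var(X_t) = (3/2)^2 * (1 - exp(-2*5 t)) / (2 * 5) = 9/40 - 9*exp(-10*t)/40.
As t -> infinity, exp(-2*5 t) -> 0, so the stationary variance is sigma^2 / (2 theta) = 9/40.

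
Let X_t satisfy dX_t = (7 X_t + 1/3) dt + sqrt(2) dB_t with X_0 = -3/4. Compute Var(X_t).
Var(X_t) = exp(14*t)/7 - 1/7

The variance V(t) = Var(X_t) satisfies V'(t) = 2 a V(t) + c^2 with V(0) = 0 (drift coefficient is linear in X, diffusion is constant). With a = 7, c = sqrt(2), the solution is
  V(t) = (c^2 / (2 a)) * (exp(2 a t) - 1)
       = (sqrt(2)^2 / (2*7)) * (exp(14 t) - 1)
       = exp(14*t)/7 - 1/7.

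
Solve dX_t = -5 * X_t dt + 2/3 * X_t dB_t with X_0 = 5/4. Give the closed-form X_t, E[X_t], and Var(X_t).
X_t = 5/4 * exp((-47/9) t + (2/3) B_t); E[X_t] = 5*exp(-5*t)/4; Var(X_t) = (25*exp(4*t/9) - 25)*exp(-10*t)/16

For GBM dX = mu X dt + sigma X dB with X_0 = x_0, apply Itô to Y = log X: dY = (mu - sigma^2/2) dt + sigma dB, so Y_t = log(x_0) + (mu - sigma^2/2) t + sigma B_t and hence X_t = x_0 * exp((mu - sigma^2/2) t + sigma B_t).
With mu = -5, sigma = 2/3, x_0 = 5/4, this gives:
  X_t = 5/4 * exp((-47/9) * t + (2/3) * B_t).
Since sigma*B_t ~ Normal(0, sigma^2 t), E[exp(sigma*B_t)] = exp(sigma^2 t / 2); so E[X_t] = x_0 * exp((mu - sigma^2/2) t) * exp(sigma^2 t / 2) = x_0 * exp(mu t) = 5*exp(-5*t)/4.
Var(X_t) = E[X_t^2] - (E[X_t])^2 = x_0^2 * exp(2 mu t) * (exp(sigma^2 t) - 1) = (25*exp(4*t/9) - 25)*exp(-10*t)/16.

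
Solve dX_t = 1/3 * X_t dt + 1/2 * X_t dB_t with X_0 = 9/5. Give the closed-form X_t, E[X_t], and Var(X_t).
X_t = 9/5 * exp((5/24) t + (1/2) B_t); E[X_t] = 9*exp(t/3)/5; Var(X_t) = 81*(exp(t/4) - 1)*exp(2*t/3)/25

For GBM dX = mu X dt + sigma X dB with X_0 = x_0, apply Itô to Y = log X: dY = (mu - sigma^2/2) dt + sigma dB, so Y_t = log(x_0) + (mu - sigma^2/2) t + sigma B_t and hence X_t = x_0 * exp((mu - sigma^2/2) t + sigma B_t).
With mu = 1/3, sigma = 1/2, x_0 = 9/5, this gives:
  X_t = 9/5 * exp((5/24) * t + (1/2) * B_t).
Since sigma*B_t ~ Normal(0, sigma^2 t), E[exp(sigma*B_t)] = exp(sigma^2 t / 2); so E[X_t] = x_0 * exp((mu - sigma^2/2) t) * exp(sigma^2 t / 2) = x_0 * exp(mu t) = 9*exp(t/3)/5.
Var(X_t) = E[X_t^2] - (E[X_t])^2 = x_0^2 * exp(2 mu t) * (exp(sigma^2 t) - 1) = 81*(exp(t/4) - 1)*exp(2*t/3)/25.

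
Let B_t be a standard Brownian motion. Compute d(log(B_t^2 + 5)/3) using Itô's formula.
d(log(B_t^2 + 5)/3) = ((5 - B_t^2)/(3*(B_t^2 + 5)^2)) dt + (2*B_t/(3*(B_t^2 + 5))) dB_t

Itô's formula for f(B_t) gives d f(B_t) = f'(B_t) dB_t + (1/2) f''(B_t) dt. Compute derivatives of f(x) = log(x^2 + 5)/3:
  f'(x)  = 2*x/(3*(x^2 + 5))
  f''(x) = 2*(5 - x^2)/(3*(x^2 + 5)^2)
Substitute x = B_t and multiply the f'' term by 1/2:
  drift     = (1/2) * (2*(5 - x^2)/(3*(x^2 + 5)^2)) evaluated at B_t = (5 - B_t^2)/(3*(B_t^2 + 5)^2)
  diffusion = (2*x/(3*(x^2 + 5))) evaluated at B_t = 2*B_t/(3*(B_t^2 + 5))
Therefore d(log(B_t^2 + 5)/3) = ((5 - B_t^2)/(3*(B_t^2 + 5)^2)) dt + (2*B_t/(3*(B_t^2 + 5))) dB_t.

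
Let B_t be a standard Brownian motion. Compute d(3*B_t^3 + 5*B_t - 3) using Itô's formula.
d(3*B_t^3 + 5*B_t - 3) = (9*B_t) dt + (9*B_t^2 + 5) dB_t

Itô's formula for f(B_t) gives d f(B_t) = f'(B_t) dB_t + (1/2) f''(B_t) dt. Compute derivatives of f(x) = 3*x^3 + 5*x - 3:
  f'(x)  = 9*x^2 + 5
  f''(x) = 18*x
Substitute x = B_t and multiply the f'' term by 1/2:
  drift     = (1/2) * (18*x) evaluated at B_t = 9*B_t
  diffusion = (9*x^2 + 5) evaluated at B_t = 9*B_t^2 + 5
Therefore d(3*B_t^3 + 5*B_t - 3) = (9*B_t) dt + (9*B_t^2 + 5) dB_t.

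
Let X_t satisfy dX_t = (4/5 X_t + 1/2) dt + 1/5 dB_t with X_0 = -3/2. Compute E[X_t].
E[X_t] = -7*exp(4*t/5)/8 - 5/8

Taking expectations and using E[dB_t] = 0, the mean m(t) = E[X_t] satisfies the ODE m'(t) = a m(t) + b with m(0) = x_0. With a = 4/5, b = 1/2, x_0 = -3/2, the solution is
  m(t) = x_0 * exp(a t) + (b/a) * (exp(a t) - 1)
       = (-3/2) * exp((4/5) t) + ((1/2)/(4/5)) * (exp((4/5) t) - 1)
       = -7*exp(4*t/5)/8 - 5/8.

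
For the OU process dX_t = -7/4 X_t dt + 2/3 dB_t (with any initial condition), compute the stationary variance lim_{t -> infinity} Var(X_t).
lim Var(X_t) = 8/63

The OU SDE dX = -theta X dt + sigma dB admits the integrating factor exp(theta t): d(exp(theta t) X_t) = sigma exp(theta t) dB_t. Integrating from 0 to t gives X_t = x_0 * exp(-theta t) + sigma * int_0^t exp(-theta (t-s)) dB_s for any initial x_0. The Itô integral has variance (by the Itô isometry) sigma^2 * int_0^t exp(-2 theta (t - s)) ds = sigma^2 * (1 - exp(-2 theta t)) / (2 theta), independent of x_0.
With theta = 7/4, sigma = 2/3:
  Var(X_t) = (2/3)^2 * (1 - exp(-2*7/4 t)) / (2 * 7/4) = 8/63 - 8*exp(-7*t/2)/63.
As t -> infinity, exp(-2*7/4 t) -> 0, so the stationary variance is sigma^2 / (2 theta) = 8/63.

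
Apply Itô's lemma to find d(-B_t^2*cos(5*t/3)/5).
d(-B_t^2*cos(5*t/3)/5) = (B_t^2*sin(5*t/3)/3 - cos(5*t/3)/5) dt + (-2*B_t*cos(5*t/3)/5) dB_t

Itô's formula for f(t, x): d f(t, B_t) = (f_t + (1/2) f_xx) dt + f_x dB_t. Compute partials of f(t, x) = -x^2*cos(5*t/3)/5:
  f_t(t,x)  = x^2*sin(5*t/3)/3
  f_x(t,x)  = -2*x*cos(5*t/3)/5
  f_xx(t,x) = -2*cos(5*t/3)/5
Assemble drift = f_t + (1/2) f_xx = x^2*sin(5*t/3)/3 - cos(5*t/3)/5 and diffusion = f_x = -2*x*cos(5*t/3)/5. Substituting x = B_t:
  d(-B_t^2*cos(5*t/3)/5) = (B_t^2*sin(5*t/3)/3 - cos(5*t/3)/5) dt + (-2*B_t*cos(5*t/3)/5) dB_t.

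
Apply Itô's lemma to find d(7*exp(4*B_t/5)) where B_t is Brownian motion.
d(7*exp(4*B_t/5)) = (56*exp(4*B_t/5)/25) dt + (28*exp(4*B_t/5)/5) dB_t

Itô's formula for f(B_t) gives d f(B_t) = f'(B_t) dB_t + (1/2) f''(B_t) dt. Compute derivatives of f(x) = 7*exp(4*x/5):
  f'(x)  = 28*exp(4*x/5)/5
  f''(x) = 112*exp(4*x/5)/25
Substitute x = B_t and multiply the f'' term by 1/2:
  drift     = (1/2) * (112*exp(4*x/5)/25) evaluated at B_t = 56*exp(4*B_t/5)/25
  diffusion = (28*exp(4*x/5)/5) evaluated at B_t = 28*exp(4*B_t/5)/5
Therefore d(7*exp(4*B_t/5)) = (56*exp(4*B_t/5)/25) dt + (28*exp(4*B_t/5)/5) dB_t.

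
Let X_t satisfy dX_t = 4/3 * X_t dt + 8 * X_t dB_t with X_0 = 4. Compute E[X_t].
E[X_t] = 4*exp(4*t/3)

For GBM dX = mu X dt + sigma X dB with X_0 = x_0, apply Itô to Y = log X: dY = (mu - sigma^2/2) dt + sigma dB, so Y_t = log(x_0) + (mu - sigma^2/2) t + sigma B_t and hence X_t = x_0 * exp((mu - sigma^2/2) t + sigma B_t).
With mu = 4/3, sigma = 8, x_0 = 4, this gives:
  X_t = 4 * exp((-92/3) * t + (8) * B_t).
Since sigma*B_t ~ Normal(0, sigma^2 t), E[exp(sigma*B_t)] = exp(sigma^2 t / 2); so E[X_t] = x_0 * exp((mu - sigma^2/2) t) * exp(sigma^2 t / 2) = x_0 * exp(mu t) = 4*exp(4*t/3).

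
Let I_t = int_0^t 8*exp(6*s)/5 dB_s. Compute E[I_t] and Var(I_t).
E[I_t] = 0; Var(I_t) = 16*exp(12*t)/75 - 16/75

The Itô integral of a deterministic integrand f(s) has mean 0 because each increment f(s) * (B_{s+ds} - B_s) has mean 0. By the Itô isometry:
  Var( int_0^t f(s) dB_s ) = E[ (int_0^t f(s) dB_s)^2 ] = int_0^t f(s)^2 ds.
Here f(s) = 8*exp(6*s)/5, so f(s)^2 = 64*exp(12*s)/25. Integrate:
  int_0^t (64*exp(12*s)/25) ds = 16*exp(12*t)/75 - 16/75.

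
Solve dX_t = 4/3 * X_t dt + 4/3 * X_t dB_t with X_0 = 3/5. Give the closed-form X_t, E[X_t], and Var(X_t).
X_t = 3/5 * exp((4/9) t + (4/3) B_t); E[X_t] = 3*exp(4*t/3)/5; Var(X_t) = 9*(exp(16*t/9) - 1)*exp(8*t/3)/25

For GBM dX = mu X dt + sigma X dB with X_0 = x_0, apply Itô to Y = log X: dY = (mu - sigma^2/2) dt + sigma dB, so Y_t = log(x_0) + (mu - sigma^2/2) t + sigma B_t and hence X_t = x_0 * exp((mu - sigma^2/2) t + sigma B_t).
With mu = 4/3, sigma = 4/3, x_0 = 3/5, this gives:
  X_t = 3/5 * exp((4/9) * t + (4/3) * B_t).
Since sigma*B_t ~ Normal(0, sigma^2 t), E[exp(sigma*B_t)] = exp(sigma^2 t / 2); so E[X_t] = x_0 * exp((mu - sigma^2/2) t) * exp(sigma^2 t / 2) = x_0 * exp(mu t) = 3*exp(4*t/3)/5.
Var(X_t) = E[X_t^2] - (E[X_t])^2 = x_0^2 * exp(2 mu t) * (exp(sigma^2 t) - 1) = 9*(exp(16*t/9) - 1)*exp(8*t/3)/25.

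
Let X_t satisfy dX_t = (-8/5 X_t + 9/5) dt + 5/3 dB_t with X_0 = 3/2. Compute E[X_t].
E[X_t] = 9/8 + 3*exp(-8*t/5)/8

Taking expectations and using E[dB_t] = 0, the mean m(t) = E[X_t] satisfies the ODE m'(t) = a m(t) + b with m(0) = x_0. With a = -8/5, b = 9/5, x_0 = 3/2, the solution is
  m(t) = x_0 * exp(a t) + (b/a) * (exp(a t) - 1)
       = (3/2) * exp((-8/5) t) + ((9/5)/(-8/5)) * (exp((-8/5) t) - 1)
       = 9/8 + 3*exp(-8*t/5)/8.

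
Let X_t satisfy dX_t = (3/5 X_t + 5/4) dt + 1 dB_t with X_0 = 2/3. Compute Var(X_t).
Var(X_t) = 5*exp(6*t/5)/6 - 5/6

The variance V(t) = Var(X_t) satisfies V'(t) = 2 a V(t) + c^2 with V(0) = 0 (drift coefficient is linear in X, diffusion is constant). With a = 3/5, c = 1, the solution is
  V(t) = (c^2 / (2 a)) * (exp(2 a t) - 1)
       = (1^2 / (2*(3/5))) * (exp((6/5) t) - 1)
       = 5*exp(6*t/5)/6 - 5/6.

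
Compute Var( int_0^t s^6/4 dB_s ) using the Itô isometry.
Var = t^13/208

The Itô integral of a deterministic integrand f(s) has mean 0 because each increment f(s) * (B_{s+ds} - B_s) has mean 0. By the Itô isometry:
  Var( int_0^t f(s) dB_s ) = E[ (int_0^t f(s) dB_s)^2 ] = int_0^t f(s)^2 ds.
Here f(s) = s^6/4, so f(s)^2 = s^12/16. Integrate:
  int_0^t (s^12/16) ds = t^13/208.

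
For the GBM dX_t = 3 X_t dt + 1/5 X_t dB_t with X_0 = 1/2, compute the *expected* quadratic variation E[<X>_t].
E[<X>_t] = exp(151*t/25)/604 - 1/604

<X>_t = int_0^t ((1/5) * X_s)^2 ds. Taking expectation inside the integral: E[<X>_t] = (1/5)^2 * int_0^t E[X_s^2] ds. For GBM, E[X_s^2] = x_0^2 * exp((2 mu + sigma^2) s). Integrating:
  E[<X>_t] = (1/5)^2 * (1/2)^2 * (exp((2*3 + (1/5)^2) t) - 1) / (2*3 + (1/5)^2)
           = (1/5)^2 * (1/2)^2 * (exp((151/25) t) - 1) / (151/25) = exp(151*t/25)/604 - 1/604.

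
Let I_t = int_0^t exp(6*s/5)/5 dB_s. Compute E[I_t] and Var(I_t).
E[I_t] = 0; Var(I_t) = exp(12*t/5)/60 - 1/60

The Itô integral of a deterministic integrand f(s) has mean 0 because each increment f(s) * (B_{s+ds} - B_s) has mean 0. By the Itô isometry:
  Var( int_0^t f(s) dB_s ) = E[ (int_0^t f(s) dB_s)^2 ] = int_0^t f(s)^2 ds.
Here f(s) = exp(6*s/5)/5, so f(s)^2 = exp(12*s/5)/25. Integrate:
  int_0^t (exp(12*s/5)/25) ds = exp(12*t/5)/60 - 1/60.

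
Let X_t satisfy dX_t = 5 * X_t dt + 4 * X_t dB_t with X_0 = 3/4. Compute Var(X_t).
Var(X_t) = 9*(exp(16*t) - 1)*exp(10*t)/16

For GBM dX = mu X dt + sigma X dB with X_0 = x_0, apply Itô to Y = log X: dY = (mu - sigma^2/2) dt + sigma dB, so Y_t = log(x_0) + (mu - sigma^2/2) t + sigma B_t and hence X_t = x_0 * exp((mu - sigma^2/2) t + sigma B_t).
With mu = 5, sigma = 4, x_0 = 3/4, this gives:
  X_t = 3/4 * exp((-3) * t + (4) * B_t).
Since sigma*B_t ~ Normal(0, sigma^2 t), E[exp(sigma*B_t)] = exp(sigma^2 t / 2); so E[X_t] = x_0 * exp((mu - sigma^2/2) t) * exp(sigma^2 t / 2) = x_0 * exp(mu t) = 3*exp(5*t)/4.
Var(X_t) = E[X_t^2] - (E[X_t])^2 = x_0^2 * exp(2 mu t) * (exp(sigma^2 t) - 1) = 9*(exp(16*t) - 1)*exp(10*t)/16.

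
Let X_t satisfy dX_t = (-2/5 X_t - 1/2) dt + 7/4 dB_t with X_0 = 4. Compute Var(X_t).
Var(X_t) = 245/64 - 245*exp(-4*t/5)/64

The variance V(t) = Var(X_t) satisfies V'(t) = 2 a V(t) + c^2 with V(0) = 0 (drift coefficient is linear in X, diffusion is constant). With a = -2/5, c = 7/4, the solution is
  V(t) = (c^2 / (2 a)) * (exp(2 a t) - 1)
       = ((7/4)^2 / (2*(-2/5))) * (exp((-4/5) t) - 1)
       = 245/64 - 245*exp(-4*t/5)/64.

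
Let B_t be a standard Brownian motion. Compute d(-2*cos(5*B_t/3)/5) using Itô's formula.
d(-2*cos(5*B_t/3)/5) = (5*cos(5*B_t/3)/9) dt + (2*sin(5*B_t/3)/3) dB_t

Itô's formula for f(B_t) gives d f(B_t) = f'(B_t) dB_t + (1/2) f''(B_t) dt. Compute derivatives of f(x) = -2*cos(5*x/3)/5:
  f'(x)  = 2*sin(5*x/3)/3
  f''(x) = 10*cos(5*x/3)/9
Substitute x = B_t and multiply the f'' term by 1/2:
  drift     = (1/2) * (10*cos(5*x/3)/9) evaluated at B_t = 5*cos(5*B_t/3)/9
  diffusion = (2*sin(5*x/3)/3) evaluated at B_t = 2*sin(5*B_t/3)/3
Therefore d(-2*cos(5*B_t/3)/5) = (5*cos(5*B_t/3)/9) dt + (2*sin(5*B_t/3)/3) dB_t.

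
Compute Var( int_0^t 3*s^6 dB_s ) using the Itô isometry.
Var = 9*t^13/13

The Itô integral of a deterministic integrand f(s) has mean 0 because each increment f(s) * (B_{s+ds} - B_s) has mean 0. By the Itô isometry:
  Var( int_0^t f(s) dB_s ) = E[ (int_0^t f(s) dB_s)^2 ] = int_0^t f(s)^2 ds.
Here f(s) = 3*s^6, so f(s)^2 = 9*s^12. Integrate:
  int_0^t (9*s^12) ds = 9*t^13/13.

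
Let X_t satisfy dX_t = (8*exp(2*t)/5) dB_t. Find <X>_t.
<X>_t = 16*exp(4*t)/25 - 16/25

For an Itô process dX_t = a(t) dt + b(t) dB_t, the quadratic variation is <X>_t = int_0^t b(s)^2 ds (the drift term does not contribute). Here b(s) = 8*exp(2*s)/5, so
  b(s)^2 = 64*exp(4*s)/25.
Integrating from 0 to t:
  <X>_t = int_0^t (64*exp(4*s)/25) ds = 16*exp(4*t)/25 - 16/25.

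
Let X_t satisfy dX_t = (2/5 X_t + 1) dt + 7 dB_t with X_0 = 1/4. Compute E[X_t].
E[X_t] = 11*exp(2*t/5)/4 - 5/2

Taking expectations and using E[dB_t] = 0, the mean m(t) = E[X_t] satisfies the ODE m'(t) = a m(t) + b with m(0) = x_0. With a = 2/5, b = 1, x_0 = 1/4, the solution is
  m(t) = x_0 * exp(a t) + (b/a) * (exp(a t) - 1)
       = (1/4) * exp((2/5) t) + (1/(2/5)) * (exp((2/5) t) - 1)
       = 11*exp(2*t/5)/4 - 5/2.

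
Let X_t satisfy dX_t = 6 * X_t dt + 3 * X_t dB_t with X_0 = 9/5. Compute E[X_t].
E[X_t] = 9*exp(6*t)/5

For GBM dX = mu X dt + sigma X dB with X_0 = x_0, apply Itô to Y = log X: dY = (mu - sigma^2/2) dt + sigma dB, so Y_t = log(x_0) + (mu - sigma^2/2) t + sigma B_t and hence X_t = x_0 * exp((mu - sigma^2/2) t + sigma B_t).
With mu = 6, sigma = 3, x_0 = 9/5, this gives:
  X_t = 9/5 * exp((3/2) * t + (3) * B_t).
Since sigma*B_t ~ Normal(0, sigma^2 t), E[exp(sigma*B_t)] = exp(sigma^2 t / 2); so E[X_t] = x_0 * exp((mu - sigma^2/2) t) * exp(sigma^2 t / 2) = x_0 * exp(mu t) = 9*exp(6*t)/5.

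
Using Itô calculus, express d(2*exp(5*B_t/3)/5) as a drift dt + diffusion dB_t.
d(2*exp(5*B_t/3)/5) = (5*exp(5*B_t/3)/9) dt + (2*exp(5*B_t/3)/3) dB_t

Itô's formula for f(B_t) gives d f(B_t) = f'(B_t) dB_t + (1/2) f''(B_t) dt. Compute derivatives of f(x) = 2*exp(5*x/3)/5:
  f'(x)  = 2*exp(5*x/3)/3
  f''(x) = 10*exp(5*x/3)/9
Substitute x = B_t and multiply the f'' term by 1/2:
  drift     = (1/2) * (10*exp(5*x/3)/9) evaluated at B_t = 5*exp(5*B_t/3)/9
  diffusion = (2*exp(5*x/3)/3) evaluated at B_t = 2*exp(5*B_t/3)/3
Therefore d(2*exp(5*B_t/3)/5) = (5*exp(5*B_t/3)/9) dt + (2*exp(5*B_t/3)/3) dB_t.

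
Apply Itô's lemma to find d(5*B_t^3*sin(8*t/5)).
d(5*B_t^3*sin(8*t/5)) = (B_t*(8*B_t^2*cos(8*t/5) + 15*sin(8*t/5))) dt + (15*B_t^2*sin(8*t/5)) dB_t

Itô's formula for f(t, x): d f(t, B_t) = (f_t + (1/2) f_xx) dt + f_x dB_t. Compute partials of f(t, x) = 5*x^3*sin(8*t/5):
  f_t(t,x)  = 8*x^3*cos(8*t/5)
  f_x(t,x)  = 15*x^2*sin(8*t/5)
  f_xx(t,x) = 30*x*sin(8*t/5)
Assemble drift = f_t + (1/2) f_xx = x*(8*x^2*cos(8*t/5) + 15*sin(8*t/5)) and diffusion = f_x = 15*x^2*sin(8*t/5). Substituting x = B_t:
  d(5*B_t^3*sin(8*t/5)) = (B_t*(8*B_t^2*cos(8*t/5) + 15*sin(8*t/5))) dt + (15*B_t^2*sin(8*t/5)) dB_t.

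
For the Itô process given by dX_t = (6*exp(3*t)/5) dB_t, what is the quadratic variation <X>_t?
<X>_t = 6*exp(6*t)/25 - 6/25

For an Itô process dX_t = a(t) dt + b(t) dB_t, the quadratic variation is <X>_t = int_0^t b(s)^2 ds (the drift term does not contribute). Here b(s) = 6*exp(3*s)/5, so
  b(s)^2 = 36*exp(6*s)/25.
Integrating from 0 to t:
  <X>_t = int_0^t (36*exp(6*s)/25) ds = 6*exp(6*t)/25 - 6/25.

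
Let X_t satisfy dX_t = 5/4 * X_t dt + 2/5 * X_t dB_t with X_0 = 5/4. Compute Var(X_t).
Var(X_t) = 25*(exp(4*t/25) - 1)*exp(5*t/2)/16

For GBM dX = mu X dt + sigma X dB with X_0 = x_0, apply Itô to Y = log X: dY = (mu - sigma^2/2) dt + sigma dB, so Y_t = log(x_0) + (mu - sigma^2/2) t + sigma B_t and hence X_t = x_0 * exp((mu - sigma^2/2) t + sigma B_t).
With mu = 5/4, sigma = 2/5, x_0 = 5/4, this gives:
  X_t = 5/4 * exp((117/100) * t + (2/5) * B_t).
Since sigma*B_t ~ Normal(0, sigma^2 t), E[exp(sigma*B_t)] = exp(sigma^2 t / 2); so E[X_t] = x_0 * exp((mu - sigma^2/2) t) * exp(sigma^2 t / 2) = x_0 * exp(mu t) = 5*exp(5*t/4)/4.
Var(X_t) = E[X_t^2] - (E[X_t])^2 = x_0^2 * exp(2 mu t) * (exp(sigma^2 t) - 1) = 25*(exp(4*t/25) - 1)*exp(5*t/2)/16.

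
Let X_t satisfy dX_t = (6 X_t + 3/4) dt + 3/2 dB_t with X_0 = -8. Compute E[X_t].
E[X_t] = -63*exp(6*t)/8 - 1/8

Taking expectations and using E[dB_t] = 0, the mean m(t) = E[X_t] satisfies the ODE m'(t) = a m(t) + b with m(0) = x_0. With a = 6, b = 3/4, x_0 = -8, the solution is
  m(t) = x_0 * exp(a t) + (b/a) * (exp(a t) - 1)
       = (-8) * exp(6 t) + ((3/4)/6) * (exp(6 t) - 1)
       = -63*exp(6*t)/8 - 1/8.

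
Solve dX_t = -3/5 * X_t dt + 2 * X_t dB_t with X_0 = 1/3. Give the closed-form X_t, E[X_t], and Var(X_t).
X_t = 1/3 * exp((-13/5) t + (2) B_t); E[X_t] = exp(-3*t/5)/3; Var(X_t) = (exp(4*t) - 1)*exp(-6*t/5)/9

For GBM dX = mu X dt + sigma X dB with X_0 = x_0, apply Itô to Y = log X: dY = (mu - sigma^2/2) dt + sigma dB, so Y_t = log(x_0) + (mu - sigma^2/2) t + sigma B_t and hence X_t = x_0 * exp((mu - sigma^2/2) t + sigma B_t).
With mu = -3/5, sigma = 2, x_0 = 1/3, this gives:
  X_t = 1/3 * exp((-13/5) * t + (2) * B_t).
Since sigma*B_t ~ Normal(0, sigma^2 t), E[exp(sigma*B_t)] = exp(sigma^2 t / 2); so E[X_t] = x_0 * exp((mu - sigma^2/2) t) * exp(sigma^2 t / 2) = x_0 * exp(mu t) = exp(-3*t/5)/3.
Var(X_t) = E[X_t^2] - (E[X_t])^2 = x_0^2 * exp(2 mu t) * (exp(sigma^2 t) - 1) = (exp(4*t) - 1)*exp(-6*t/5)/9.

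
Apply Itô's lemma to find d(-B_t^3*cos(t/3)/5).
d(-B_t^3*cos(t/3)/5) = (B_t*(B_t^2*sin(t/3) - 9*cos(t/3))/15) dt + (-3*B_t^2*cos(t/3)/5) dB_t

Itô's formula for f(t, x): d f(t, B_t) = (f_t + (1/2) f_xx) dt + f_x dB_t. Compute partials of f(t, x) = -x^3*cos(t/3)/5:
  f_t(t,x)  = x^3*sin(t/3)/15
  f_x(t,x)  = -3*x^2*cos(t/3)/5
  f_xx(t,x) = -6*x*cos(t/3)/5
Assemble drift = f_t + (1/2) f_xx = x*(x^2*sin(t/3) - 9*cos(t/3))/15 and diffusion = f_x = -3*x^2*cos(t/3)/5. Substituting x = B_t:
  d(-B_t^3*cos(t/3)/5) = (B_t*(B_t^2*sin(t/3) - 9*cos(t/3))/15) dt + (-3*B_t^2*cos(t/3)/5) dB_t.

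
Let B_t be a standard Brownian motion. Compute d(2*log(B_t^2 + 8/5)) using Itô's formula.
d(2*log(B_t^2 + 8/5)) = (10*(8 - 5*B_t^2)/(5*B_t^2 + 8)^2) dt + (20*B_t/(5*B_t^2 + 8)) dB_t

Itô's formula for f(B_t) gives d f(B_t) = f'(B_t) dB_t + (1/2) f''(B_t) dt. Compute derivatives of f(x) = 2*log(x^2 + 8/5):
  f'(x)  = 20*x/(5*x^2 + 8)
  f''(x) = 20*(8 - 5*x^2)/(5*x^2 + 8)^2
Substitute x = B_t and multiply the f'' term by 1/2:
  drift     = (1/2) * (20*(8 - 5*x^2)/(5*x^2 + 8)^2) evaluated at B_t = 10*(8 - 5*B_t^2)/(5*B_t^2 + 8)^2
  diffusion = (20*x/(5*x^2 + 8)) evaluated at B_t = 20*B_t/(5*B_t^2 + 8)
Therefore d(2*log(B_t^2 + 8/5)) = (10*(8 - 5*B_t^2)/(5*B_t^2 + 8)^2) dt + (20*B_t/(5*B_t^2 + 8)) dB_t.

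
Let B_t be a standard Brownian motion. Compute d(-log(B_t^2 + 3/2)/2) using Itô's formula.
d(-log(B_t^2 + 3/2)/2) = ((2*B_t^2 - 3)/(2*B_t^2 + 3)^2) dt + (-2*B_t/(2*B_t^2 + 3)) dB_t

Itô's formula for f(B_t) gives d f(B_t) = f'(B_t) dB_t + (1/2) f''(B_t) dt. Compute derivatives of f(x) = -log(x^2 + 3/2)/2:
  f'(x)  = -2*x/(2*x^2 + 3)
  f''(x) = 2*(2*x^2 - 3)/(2*x^2 + 3)^2
Substitute x = B_t and multiply the f'' term by 1/2:
  drift     = (1/2) * (2*(2*x^2 - 3)/(2*x^2 + 3)^2) evaluated at B_t = (2*B_t^2 - 3)/(2*B_t^2 + 3)^2
  diffusion = (-2*x/(2*x^2 + 3)) evaluated at B_t = -2*B_t/(2*B_t^2 + 3)
Therefore d(-log(B_t^2 + 3/2)/2) = ((2*B_t^2 - 3)/(2*B_t^2 + 3)^2) dt + (-2*B_t/(2*B_t^2 + 3)) dB_t.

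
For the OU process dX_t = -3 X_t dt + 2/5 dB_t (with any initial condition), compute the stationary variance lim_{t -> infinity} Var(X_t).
lim Var(X_t) = 2/75

The OU SDE dX = -theta X dt + sigma dB admits the integrating factor exp(theta t): d(exp(theta t) X_t) = sigma exp(theta t) dB_t. Integrating from 0 to t gives X_t = x_0 * exp(-theta t) + sigma * int_0^t exp(-theta (t-s)) dB_s for any initial x_0. The Itô integral has variance (by the Itô isometry) sigma^2 * int_0^t exp(-2 theta (t - s)) ds = sigma^2 * (1 - exp(-2 theta t)) / (2 theta), independent of x_0.
With theta = 3, sigma = 2/5:
  Var(X_t) = (2/5)^2 * (1 - exp(-2*3 t)) / (2 * 3) = 2/75 - 2*exp(-6*t)/75.
As t -> infinity, exp(-2*3 t) -> 0, so the stationary variance is sigma^2 / (2 theta) = 2/75.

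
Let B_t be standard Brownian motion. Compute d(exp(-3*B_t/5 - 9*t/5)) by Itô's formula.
d(exp(-3*B_t/5 - 9*t/5)) = (-81*exp(-3*B_t/5 - 9*t/5)/50) dt + (-3*exp(-3*B_t/5 - 9*t/5)/5) dB_t

Itô's formula for f(t, x): d f(t, B_t) = (f_t + (1/2) f_xx) dt + f_x dB_t. Compute partials of f(t, x) = exp(-9*t/5 - 3*x/5):
  f_t(t,x)  = -9*exp(-9*t/5 - 3*x/5)/5
  f_x(t,x)  = -3*exp(-9*t/5 - 3*x/5)/5
  f_xx(t,x) = 9*exp(-9*t/5 - 3*x/5)/25
Assemble drift = f_t + (1/2) f_xx = -81*exp(-9*t/5 - 3*x/5)/50 and diffusion = f_x = -3*exp(-9*t/5 - 3*x/5)/5. Substituting x = B_t:
  d(exp(-3*B_t/5 - 9*t/5)) = (-81*exp(-3*B_t/5 - 9*t/5)/50) dt + (-3*exp(-3*B_t/5 - 9*t/5)/5) dB_t.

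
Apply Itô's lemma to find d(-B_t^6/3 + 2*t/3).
d(-B_t^6/3 + 2*t/3) = (2/3 - 5*B_t^4) dt + (-2*B_t^5) dB_t

Itô's formula for f(t, x): d f(t, B_t) = (f_t + (1/2) f_xx) dt + f_x dB_t. Compute partials of f(t, x) = 2*t/3 - x^6/3:
  f_t(t,x)  = 2/3
  f_x(t,x)  = -2*x^5
  f_xx(t,x) = -10*x^4
Assemble drift = f_t + (1/2) f_xx = 2/3 - 5*x^4 and diffusion = f_x = -2*x^5. Substituting x = B_t:
  d(-B_t^6/3 + 2*t/3) = (2/3 - 5*B_t^4) dt + (-2*B_t^5) dB_t.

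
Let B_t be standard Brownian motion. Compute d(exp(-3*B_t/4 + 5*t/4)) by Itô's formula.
d(exp(-3*B_t/4 + 5*t/4)) = (49*exp(-3*B_t/4 + 5*t/4)/32) dt + (-3*exp(-3*B_t/4 + 5*t/4)/4) dB_t

Itô's formula for f(t, x): d f(t, B_t) = (f_t + (1/2) f_xx) dt + f_x dB_t. Compute partials of f(t, x) = exp(5*t/4 - 3*x/4):
  f_t(t,x)  = 5*exp(5*t/4 - 3*x/4)/4
  f_x(t,x)  = -3*exp(5*t/4 - 3*x/4)/4
  f_xx(t,x) = 9*exp(5*t/4 - 3*x/4)/16
Assemble drift = f_t + (1/2) f_xx = 49*exp(5*t/4 - 3*x/4)/32 and diffusion = f_x = -3*exp(5*t/4 - 3*x/4)/4. Substituting x = B_t:
  d(exp(-3*B_t/4 + 5*t/4)) = (49*exp(-3*B_t/4 + 5*t/4)/32) dt + (-3*exp(-3*B_t/4 + 5*t/4)/4) dB_t.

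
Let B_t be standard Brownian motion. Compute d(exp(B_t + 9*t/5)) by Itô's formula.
d(exp(B_t + 9*t/5)) = (23*exp(B_t + 9*t/5)/10) dt + (exp(B_t + 9*t/5)) dB_t

Itô's formula for f(t, x): d f(t, B_t) = (f_t + (1/2) f_xx) dt + f_x dB_t. Compute partials of f(t, x) = exp(9*t/5 + x):
  f_t(t,x)  = 9*exp(9*t/5 + x)/5
  f_x(t,x)  = exp(9*t/5 + x)
  f_xx(t,x) = exp(9*t/5 + x)
Assemble drift = f_t + (1/2) f_xx = 23*exp(9*t/5 + x)/10 and diffusion = f_x = exp(9*t/5 + x). Substituting x = B_t:
  d(exp(B_t + 9*t/5)) = (23*exp(B_t + 9*t/5)/10) dt + (exp(B_t + 9*t/5)) dB_t.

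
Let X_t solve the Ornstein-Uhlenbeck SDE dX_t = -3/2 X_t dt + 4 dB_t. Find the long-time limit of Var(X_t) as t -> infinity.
lim Var(X_t) = 16/3

The OU SDE dX = -theta X dt + sigma dB admits the integrating factor exp(theta t): d(exp(theta t) X_t) = sigma exp(theta t) dB_t. Integrating from 0 to t gives X_t = x_0 * exp(-theta t) + sigma * int_0^t exp(-theta (t-s)) dB_s for any initial x_0. The Itô integral has variance (by the Itô isometry) sigma^2 * int_0^t exp(-2 theta (t - s)) ds = sigma^2 * (1 - exp(-2 theta t)) / (2 theta), independent of x_0.
With theta = 3/2, sigma = 4:
  Var(X_t) = (4)^2 * (1 - exp(-2*3/2 t)) / (2 * 3/2) = 16/3 - 16*exp(-3*t)/3.
As t -> infinity, exp(-2*3/2 t) -> 0, so the stationary variance is sigma^2 / (2 theta) = 16/3.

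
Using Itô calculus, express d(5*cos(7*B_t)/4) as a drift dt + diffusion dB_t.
d(5*cos(7*B_t)/4) = (-245*cos(7*B_t)/8) dt + (-35*sin(7*B_t)/4) dB_t

Itô's formula for f(B_t) gives d f(B_t) = f'(B_t) dB_t + (1/2) f''(B_t) dt. Compute derivatives of f(x) = 5*cos(7*x)/4:
  f'(x)  = -35*sin(7*x)/4
  f''(x) = -245*cos(7*x)/4
Substitute x = B_t and multiply the f'' term by 1/2:
  drift     = (1/2) * (-245*cos(7*x)/4) evaluated at B_t = -245*cos(7*B_t)/8
  diffusion = (-35*sin(7*x)/4) evaluated at B_t = -35*sin(7*B_t)/4
Therefore d(5*cos(7*B_t)/4) = (-245*cos(7*B_t)/8) dt + (-35*sin(7*B_t)/4) dB_t.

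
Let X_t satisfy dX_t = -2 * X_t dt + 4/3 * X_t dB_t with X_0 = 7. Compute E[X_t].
E[X_t] = 7*exp(-2*t)

For GBM dX = mu X dt + sigma X dB with X_0 = x_0, apply Itô to Y = log X: dY = (mu - sigma^2/2) dt + sigma dB, so Y_t = log(x_0) + (mu - sigma^2/2) t + sigma B_t and hence X_t = x_0 * exp((mu - sigma^2/2) t + sigma B_t).
With mu = -2, sigma = 4/3, x_0 = 7, this gives:
  X_t = 7 * exp((-26/9) * t + (4/3) * B_t).
Since sigma*B_t ~ Normal(0, sigma^2 t), E[exp(sigma*B_t)] = exp(sigma^2 t / 2); so E[X_t] = x_0 * exp((mu - sigma^2/2) t) * exp(sigma^2 t / 2) = x_0 * exp(mu t) = 7*exp(-2*t).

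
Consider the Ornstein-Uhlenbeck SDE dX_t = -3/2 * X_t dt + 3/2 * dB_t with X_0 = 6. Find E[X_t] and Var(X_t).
E[X_t] = 6*exp(-3*t/2); Var(X_t) = 3/4 - 3*exp(-3*t)/4

The OU SDE dX = -theta X dt + sigma dB admits the integrating factor exp(theta t): d(exp(theta t) X_t) = sigma exp(theta t) dB_t. Integrating from 0 to t:
  X_t = x_0 * exp(-theta t) + sigma * int_0^t exp(-theta (t-s)) dB_s.
The Itô integral has mean 0 and (by the Itô isometry) variance sigma^2 * int_0^t exp(-2 theta (t - s)) ds = sigma^2 * (1 - exp(-2 theta t)) / (2 theta).
With theta = 3/2, sigma = 3/2, x_0 = 6:
  E[X_t] = 6 * exp(-3/2 t) = 6*exp(-3*t/2)
  Var(X_t) = (3/2)^2 * (1 - exp(-2*3/2 t)) / (2 * 3/2) = 3/4 - 3*exp(-3*t)/4.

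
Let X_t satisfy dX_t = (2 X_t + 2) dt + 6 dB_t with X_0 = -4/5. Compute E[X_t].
E[X_t] = exp(2*t)/5 - 1

Taking expectations and using E[dB_t] = 0, the mean m(t) = E[X_t] satisfies the ODE m'(t) = a m(t) + b with m(0) = x_0. With a = 2, b = 2, x_0 = -4/5, the solution is
  m(t) = x_0 * exp(a t) + (b/a) * (exp(a t) - 1)
       = (-4/5) * exp(2 t) + (2/2) * (exp(2 t) - 1)
       = exp(2*t)/5 - 1.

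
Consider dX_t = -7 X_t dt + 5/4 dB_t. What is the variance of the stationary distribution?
lim Var(X_t) = 25/224

The OU SDE dX = -theta X dt + sigma dB admits the integrating factor exp(theta t): d(exp(theta t) X_t) = sigma exp(theta t) dB_t. Integrating from 0 to t gives X_t = x_0 * exp(-theta t) + sigma * int_0^t exp(-theta (t-s)) dB_s for any initial x_0. The Itô integral has variance (by the Itô isometry) sigma^2 * int_0^t exp(-2 theta (t - s)) ds = sigma^2 * (1 - exp(-2 theta t)) / (2 theta), independent of x_0.
With theta = 7, sigma = 5/4:
  Var(X_t) = (5/4)^2 * (1 - exp(-2*7 t)) / (2 * 7) = 25/224 - 25*exp(-14*t)/224.
As t -> infinity, exp(-2*7 t) -> 0, so the stationary variance is sigma^2 / (2 theta) = 25/224.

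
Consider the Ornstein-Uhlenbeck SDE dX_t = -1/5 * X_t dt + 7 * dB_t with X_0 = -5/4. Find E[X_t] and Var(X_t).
E[X_t] = -5*exp(-t/5)/4; Var(X_t) = 245/2 - 245*exp(-2*t/5)/2

The OU SDE dX = -theta X dt + sigma dB admits the integrating factor exp(theta t): d(exp(theta t) X_t) = sigma exp(theta t) dB_t. Integrating from 0 to t:
  X_t = x_0 * exp(-theta t) + sigma * int_0^t exp(-theta (t-s)) dB_s.
The Itô integral has mean 0 and (by the Itô isometry) variance sigma^2 * int_0^t exp(-2 theta (t - s)) ds = sigma^2 * (1 - exp(-2 theta t)) / (2 theta).
With theta = 1/5, sigma = 7, x_0 = -5/4:
  E[X_t] = -5/4 * exp(-1/5 t) = -5*exp(-t/5)/4
  Var(X_t) = (7)^2 * (1 - exp(-2*1/5 t)) / (2 * 1/5) = 245/2 - 245*exp(-2*t/5)/2.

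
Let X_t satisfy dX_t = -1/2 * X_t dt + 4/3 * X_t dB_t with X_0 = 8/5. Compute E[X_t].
E[X_t] = 8*exp(-t/2)/5

For GBM dX = mu X dt + sigma X dB with X_0 = x_0, apply Itô to Y = log X: dY = (mu - sigma^2/2) dt + sigma dB, so Y_t = log(x_0) + (mu - sigma^2/2) t + sigma B_t and hence X_t = x_0 * exp((mu - sigma^2/2) t + sigma B_t).
With mu = -1/2, sigma = 4/3, x_0 = 8/5, this gives:
  X_t = 8/5 * exp((-25/18) * t + (4/3) * B_t).
Since sigma*B_t ~ Normal(0, sigma^2 t), E[exp(sigma*B_t)] = exp(sigma^2 t / 2); so E[X_t] = x_0 * exp((mu - sigma^2/2) t) * exp(sigma^2 t / 2) = x_0 * exp(mu t) = 8*exp(-t/2)/5.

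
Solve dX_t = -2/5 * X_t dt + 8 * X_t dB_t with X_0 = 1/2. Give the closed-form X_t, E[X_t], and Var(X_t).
X_t = 1/2 * exp((-162/5) t + (8) B_t); E[X_t] = exp(-2*t/5)/2; Var(X_t) = (exp(64*t) - 1)*exp(-4*t/5)/4

For GBM dX = mu X dt + sigma X dB with X_0 = x_0, apply Itô to Y = log X: dY = (mu - sigma^2/2) dt + sigma dB, so Y_t = log(x_0) + (mu - sigma^2/2) t + sigma B_t and hence X_t = x_0 * exp((mu - sigma^2/2) t + sigma B_t).
With mu = -2/5, sigma = 8, x_0 = 1/2, this gives:
  X_t = 1/2 * exp((-162/5) * t + (8) * B_t).
Since sigma*B_t ~ Normal(0, sigma^2 t), E[exp(sigma*B_t)] = exp(sigma^2 t / 2); so E[X_t] = x_0 * exp((mu - sigma^2/2) t) * exp(sigma^2 t / 2) = x_0 * exp(mu t) = exp(-2*t/5)/2.
Var(X_t) = E[X_t^2] - (E[X_t])^2 = x_0^2 * exp(2 mu t) * (exp(sigma^2 t) - 1) = (exp(64*t) - 1)*exp(-4*t/5)/4.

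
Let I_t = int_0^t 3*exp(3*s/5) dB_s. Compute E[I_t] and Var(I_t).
E[I_t] = 0; Var(I_t) = 15*exp(6*t/5)/2 - 15/2

The Itô integral of a deterministic integrand f(s) has mean 0 because each increment f(s) * (B_{s+ds} - B_s) has mean 0. By the Itô isometry:
  Var( int_0^t f(s) dB_s ) = E[ (int_0^t f(s) dB_s)^2 ] = int_0^t f(s)^2 ds.
Here f(s) = 3*exp(3*s/5), so f(s)^2 = 9*exp(6*s/5). Integrate:
  int_0^t (9*exp(6*s/5)) ds = 15*exp(6*t/5)/2 - 15/2.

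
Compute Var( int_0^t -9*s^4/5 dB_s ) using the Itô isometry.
Var = 9*t^9/25

The Itô integral of a deterministic integrand f(s) has mean 0 because each increment f(s) * (B_{s+ds} - B_s) has mean 0. By the Itô isometry:
  Var( int_0^t f(s) dB_s ) = E[ (int_0^t f(s) dB_s)^2 ] = int_0^t f(s)^2 ds.
Here f(s) = -9*s^4/5, so f(s)^2 = 81*s^8/25. Integrate:
  int_0^t (81*s^8/25) ds = 9*t^9/25.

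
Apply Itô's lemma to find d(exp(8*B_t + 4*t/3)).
d(exp(8*B_t + 4*t/3)) = (100*exp(8*B_t + 4*t/3)/3) dt + (8*exp(8*B_t + 4*t/3)) dB_t

Itô's formula for f(t, x): d f(t, B_t) = (f_t + (1/2) f_xx) dt + f_x dB_t. Compute partials of f(t, x) = exp(4*t/3 + 8*x):
  f_t(t,x)  = 4*exp(4*t/3 + 8*x)/3
  f_x(t,x)  = 8*exp(4*t/3 + 8*x)
  f_xx(t,x) = 64*exp(4*t/3 + 8*x)
Assemble drift = f_t + (1/2) f_xx = 100*exp(4*t/3 + 8*x)/3 and diffusion = f_x = 8*exp(4*t/3 + 8*x). Substituting x = B_t:
  d(exp(8*B_t + 4*t/3)) = (100*exp(8*B_t + 4*t/3)/3) dt + (8*exp(8*B_t + 4*t/3)) dB_t.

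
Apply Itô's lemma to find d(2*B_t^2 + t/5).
d(2*B_t^2 + t/5) = (11/5) dt + (4*B_t) dB_t

Itô's formula for f(t, x): d f(t, B_t) = (f_t + (1/2) f_xx) dt + f_x dB_t. Compute partials of f(t, x) = t/5 + 2*x^2:
  f_t(t,x)  = 1/5
  f_x(t,x)  = 4*x
  f_xx(t,x) = 4
Assemble drift = f_t + (1/2) f_xx = 11/5 and diffusion = f_x = 4*x. Substituting x = B_t:
  d(2*B_t^2 + t/5) = (11/5) dt + (4*B_t) dB_t.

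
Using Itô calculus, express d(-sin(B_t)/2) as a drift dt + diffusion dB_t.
d(-sin(B_t)/2) = (sin(B_t)/4) dt + (-cos(B_t)/2) dB_t

Itô's formula for f(B_t) gives d f(B_t) = f'(B_t) dB_t + (1/2) f''(B_t) dt. Compute derivatives of f(x) = -sin(x)/2:
  f'(x)  = -cos(x)/2
  f''(x) = sin(x)/2
Substitute x = B_t and multiply the f'' term by 1/2:
  drift     = (1/2) * (sin(x)/2) evaluated at B_t = sin(B_t)/4
  diffusion = (-cos(x)/2) evaluated at B_t = -cos(B_t)/2
Therefore d(-sin(B_t)/2) = (sin(B_t)/4) dt + (-cos(B_t)/2) dB_t.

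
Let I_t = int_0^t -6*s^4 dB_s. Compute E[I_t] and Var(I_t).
E[I_t] = 0; Var(I_t) = 4*t^9

The Itô integral of a deterministic integrand f(s) has mean 0 because each increment f(s) * (B_{s+ds} - B_s) has mean 0. By the Itô isometry:
  Var( int_0^t f(s) dB_s ) = E[ (int_0^t f(s) dB_s)^2 ] = int_0^t f(s)^2 ds.
Here f(s) = -6*s^4, so f(s)^2 = 36*s^8. Integrate:
  int_0^t (36*s^8) ds = 4*t^9.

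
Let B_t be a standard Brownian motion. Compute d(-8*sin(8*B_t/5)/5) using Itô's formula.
d(-8*sin(8*B_t/5)/5) = (256*sin(8*B_t/5)/125) dt + (-64*cos(8*B_t/5)/25) dB_t

Itô's formula for f(B_t) gives d f(B_t) = f'(B_t) dB_t + (1/2) f''(B_t) dt. Compute derivatives of f(x) = -8*sin(8*x/5)/5:
  f'(x)  = -64*cos(8*x/5)/25
  f''(x) = 512*sin(8*x/5)/125
Substitute x = B_t and multiply the f'' term by 1/2:
  drift     = (1/2) * (512*sin(8*x/5)/125) evaluated at B_t = 256*sin(8*B_t/5)/125
  diffusion = (-64*cos(8*x/5)/25) evaluated at B_t = -64*cos(8*B_t/5)/25
Therefore d(-8*sin(8*B_t/5)/5) = (256*sin(8*B_t/5)/125) dt + (-64*cos(8*B_t/5)/25) dB_t.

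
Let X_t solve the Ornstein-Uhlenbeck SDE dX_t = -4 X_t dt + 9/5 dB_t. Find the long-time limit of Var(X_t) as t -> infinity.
lim Var(X_t) = 81/200

The OU SDE dX = -theta X dt + sigma dB admits the integrating factor exp(theta t): d(exp(theta t) X_t) = sigma exp(theta t) dB_t. Integrating from 0 to t gives X_t = x_0 * exp(-theta t) + sigma * int_0^t exp(-theta (t-s)) dB_s for any initial x_0. The Itô integral has variance (by the Itô isometry) sigma^2 * int_0^t exp(-2 theta (t - s)) ds = sigma^2 * (1 - exp(-2 theta t)) / (2 theta), independent of x_0.
With theta = 4, sigma = 9/5:
  Var(X_t) = (9/5)^2 * (1 - exp(-2*4 t)) / (2 * 4) = 81/200 - 81*exp(-8*t)/200.
As t -> infinity, exp(-2*4 t) -> 0, so the stationary variance is sigma^2 / (2 theta) = 81/200.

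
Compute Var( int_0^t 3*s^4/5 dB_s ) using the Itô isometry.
Var = t^9/25

The Itô integral of a deterministic integrand f(s) has mean 0 because each increment f(s) * (B_{s+ds} - B_s) has mean 0. By the Itô isometry:
  Var( int_0^t f(s) dB_s ) = E[ (int_0^t f(s) dB_s)^2 ] = int_0^t f(s)^2 ds.
Here f(s) = 3*s^4/5, so f(s)^2 = 9*s^8/25. Integrate:
  int_0^t (9*s^8/25) ds = t^9/25.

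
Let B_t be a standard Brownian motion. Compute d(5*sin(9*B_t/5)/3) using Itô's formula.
d(5*sin(9*B_t/5)/3) = (-27*sin(9*B_t/5)/10) dt + (3*cos(9*B_t/5)) dB_t

Itô's formula for f(B_t) gives d f(B_t) = f'(B_t) dB_t + (1/2) f''(B_t) dt. Compute derivatives of f(x) = 5*sin(9*x/5)/3:
  f'(x)  = 3*cos(9*x/5)
  f''(x) = -27*sin(9*x/5)/5
Substitute x = B_t and multiply the f'' term by 1/2:
  drift     = (1/2) * (-27*sin(9*x/5)/5) evaluated at B_t = -27*sin(9*B_t/5)/10
  diffusion = (3*cos(9*x/5)) evaluated at B_t = 3*cos(9*B_t/5)
Therefore d(5*sin(9*B_t/5)/3) = (-27*sin(9*B_t/5)/10) dt + (3*cos(9*B_t/5)) dB_t.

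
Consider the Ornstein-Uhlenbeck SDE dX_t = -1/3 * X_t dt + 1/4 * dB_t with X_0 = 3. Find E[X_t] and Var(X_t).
E[X_t] = 3*exp(-t/3); Var(X_t) = 3/32 - 3*exp(-2*t/3)/32

The OU SDE dX = -theta X dt + sigma dB admits the integrating factor exp(theta t): d(exp(theta t) X_t) = sigma exp(theta t) dB_t. Integrating from 0 to t:
  X_t = x_0 * exp(-theta t) + sigma * int_0^t exp(-theta (t-s)) dB_s.
The Itô integral has mean 0 and (by the Itô isometry) variance sigma^2 * int_0^t exp(-2 theta (t - s)) ds = sigma^2 * (1 - exp(-2 theta t)) / (2 theta).
With theta = 1/3, sigma = 1/4, x_0 = 3:
  E[X_t] = 3 * exp(-1/3 t) = 3*exp(-t/3)
  Var(X_t) = (1/4)^2 * (1 - exp(-2*1/3 t)) / (2 * 1/3) = 3/32 - 3*exp(-2*t/3)/32.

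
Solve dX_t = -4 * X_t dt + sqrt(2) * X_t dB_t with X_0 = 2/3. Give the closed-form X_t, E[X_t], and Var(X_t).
X_t = 2/3 * exp((-5) t + (sqrt(2)) B_t); E[X_t] = 2*exp(-4*t)/3; Var(X_t) = (4*exp(2*t) - 4)*exp(-8*t)/9

For GBM dX = mu X dt + sigma X dB with X_0 = x_0, apply Itô to Y = log X: dY = (mu - sigma^2/2) dt + sigma dB, so Y_t = log(x_0) + (mu - sigma^2/2) t + sigma B_t and hence X_t = x_0 * exp((mu - sigma^2/2) t + sigma B_t).
With mu = -4, sigma = sqrt(2), x_0 = 2/3, this gives:
  X_t = 2/3 * exp((-5) * t + (sqrt(2)) * B_t).
Since sigma*B_t ~ Normal(0, sigma^2 t), E[exp(sigma*B_t)] = exp(sigma^2 t / 2); so E[X_t] = x_0 * exp((mu - sigma^2/2) t) * exp(sigma^2 t / 2) = x_0 * exp(mu t) = 2*exp(-4*t)/3.
Var(X_t) = E[X_t^2] - (E[X_t])^2 = x_0^2 * exp(2 mu t) * (exp(sigma^2 t) - 1) = (4*exp(2*t) - 4)*exp(-8*t)/9.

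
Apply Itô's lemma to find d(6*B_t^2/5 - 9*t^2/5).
d(6*B_t^2/5 - 9*t^2/5) = (6/5 - 18*t/5) dt + (12*B_t/5) dB_t

Itô's formula for f(t, x): d f(t, B_t) = (f_t + (1/2) f_xx) dt + f_x dB_t. Compute partials of f(t, x) = -9*t^2/5 + 6*x^2/5:
  f_t(t,x)  = -18*t/5
  f_x(t,x)  = 12*x/5
  f_xx(t,x) = 12/5
Assemble drift = f_t + (1/2) f_xx = 6/5 - 18*t/5 and diffusion = f_x = 12*x/5. Substituting x = B_t:
  d(6*B_t^2/5 - 9*t^2/5) = (6/5 - 18*t/5) dt + (12*B_t/5) dB_t.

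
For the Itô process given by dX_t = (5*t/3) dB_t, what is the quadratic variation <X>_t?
<X>_t = 25*t^3/27

For an Itô process dX_t = a(t) dt + b(t) dB_t, the quadratic variation is <X>_t = int_0^t b(s)^2 ds (the drift term does not contribute). Here b(s) = 5*s/3, so
  b(s)^2 = 25*s^2/9.
Integrating from 0 to t:
  <X>_t = int_0^t (25*s^2/9) ds = 25*t^3/27.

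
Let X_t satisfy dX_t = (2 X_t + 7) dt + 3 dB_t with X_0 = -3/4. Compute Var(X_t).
Var(X_t) = 9*exp(4*t)/4 - 9/4

The variance V(t) = Var(X_t) satisfies V'(t) = 2 a V(t) + c^2 with V(0) = 0 (drift coefficient is linear in X, diffusion is constant). With a = 2, c = 3, the solution is
  V(t) = (c^2 / (2 a)) * (exp(2 a t) - 1)
       = (3^2 / (2*2)) * (exp(4 t) - 1)
       = 9*exp(4*t)/4 - 9/4.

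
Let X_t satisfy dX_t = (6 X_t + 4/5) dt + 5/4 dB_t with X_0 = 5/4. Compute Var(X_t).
Var(X_t) = 25*exp(12*t)/192 - 25/192

The variance V(t) = Var(X_t) satisfies V'(t) = 2 a V(t) + c^2 with V(0) = 0 (drift coefficient is linear in X, diffusion is constant). With a = 6, c = 5/4, the solution is
  V(t) = (c^2 / (2 a)) * (exp(2 a t) - 1)
       = ((5/4)^2 / (2*6)) * (exp(12 t) - 1)
       = 25*exp(12*t)/192 - 25/192.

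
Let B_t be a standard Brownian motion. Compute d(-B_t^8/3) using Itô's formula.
d(-B_t^8/3) = (-28*B_t^6/3) dt + (-8*B_t^7/3) dB_t

Itô's formula for f(B_t) gives d f(B_t) = f'(B_t) dB_t + (1/2) f''(B_t) dt. Compute derivatives of f(x) = -x^8/3:
  f'(x)  = -8*x^7/3
  f''(x) = -56*x^6/3
Substitute x = B_t and multiply the f'' term by 1/2:
  drift     = (1/2) * (-56*x^6/3) evaluated at B_t = -28*B_t^6/3
  diffusion = (-8*x^7/3) evaluated at B_t = -8*B_t^7/3
Therefore d(-B_t^8/3) = (-28*B_t^6/3) dt + (-8*B_t^7/3) dB_t.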